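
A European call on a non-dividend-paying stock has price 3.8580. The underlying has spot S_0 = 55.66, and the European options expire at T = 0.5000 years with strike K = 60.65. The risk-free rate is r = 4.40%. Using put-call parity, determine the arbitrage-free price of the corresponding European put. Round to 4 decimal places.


Put-call parity: C - P = S_0 * exp(-qT) - K * exp(-rT).
S_0 * exp(-qT) = 55.6600 * 1.00000000 = 55.66000000
K * exp(-rT) = 60.6500 * 0.97824024 = 59.33027026
P = C - S*exp(-qT) + K*exp(-rT)
P = 3.8580 - 55.66000000 + 59.33027026 = 7.5283

Answer: Put price = 7.5283


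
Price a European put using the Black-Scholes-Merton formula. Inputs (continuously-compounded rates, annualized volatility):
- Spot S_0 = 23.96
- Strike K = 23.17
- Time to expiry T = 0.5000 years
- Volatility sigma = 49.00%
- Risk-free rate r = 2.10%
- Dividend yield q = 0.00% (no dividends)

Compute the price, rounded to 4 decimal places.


d1 = (ln(S/K) + (r - q + 0.5*sigma^2) * T) / (sigma * sqrt(T)) = 0.30031095
d2 = d1 - sigma * sqrt(T) = -0.04617137
exp(-rT) = 0.98955493; exp(-qT) = 1.00000000
P = K * exp(-rT) * N(-d2) - S_0 * exp(-qT) * N(-d1)
N(-d1) = 0.38196999; N(-d2) = 0.51841317
P = 23.1700 * 0.98955493 * 0.51841317 - 23.9600 * 1.00000000 * 0.38196999 = 2.7342

Answer: Price = 2.7342


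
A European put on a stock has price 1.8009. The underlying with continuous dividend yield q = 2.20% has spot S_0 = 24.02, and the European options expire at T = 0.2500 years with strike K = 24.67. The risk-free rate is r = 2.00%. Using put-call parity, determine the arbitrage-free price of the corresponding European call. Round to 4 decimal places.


Put-call parity: C - P = S_0 * exp(-qT) - K * exp(-rT).
S_0 * exp(-qT) = 24.0200 * 0.99451510 = 23.88825264
K * exp(-rT) = 24.6700 * 0.99501248 = 24.54695786
C = P + S*exp(-qT) - K*exp(-rT)
C = 1.8009 + 23.88825264 - 24.54695786 = 1.1422

Answer: Call price = 1.1422


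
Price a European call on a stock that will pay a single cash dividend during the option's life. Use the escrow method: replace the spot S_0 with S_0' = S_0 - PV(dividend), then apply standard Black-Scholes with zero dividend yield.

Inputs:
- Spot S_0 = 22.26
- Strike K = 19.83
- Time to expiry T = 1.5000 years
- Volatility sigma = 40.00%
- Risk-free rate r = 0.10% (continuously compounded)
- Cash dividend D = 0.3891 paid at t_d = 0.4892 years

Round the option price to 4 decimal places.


Answer: Price = 5.1483

Derivation:
PV(D) = D * exp(-r * t_d) = 0.3891 * 0.99951092 = 0.38890970
S_0' = S_0 - PV(D) = 22.2600 - 0.38890970 = 21.87109030
d1 = (ln(S_0'/K) + (r + sigma^2/2)*T) / (sigma*sqrt(T)) = 0.44799074
d2 = d1 - sigma*sqrt(T) = -0.04190721
exp(-rT) = 0.99850112
N(d1) = 0.67292006; N(d2) = 0.48328634
C = S_0' * N(d1) - K * exp(-rT) * N(d2) = 21.87109030 * 0.67292006 - 19.8300 * 0.99850112 * 0.48328634 = 5.1483


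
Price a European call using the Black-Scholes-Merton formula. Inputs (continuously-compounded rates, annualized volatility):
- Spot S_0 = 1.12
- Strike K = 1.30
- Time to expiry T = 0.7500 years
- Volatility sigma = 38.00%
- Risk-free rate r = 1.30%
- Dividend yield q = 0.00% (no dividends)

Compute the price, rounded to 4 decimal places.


Answer: Price = 0.0874

Derivation:
d1 = (ln(S/K) + (r - q + 0.5*sigma^2) * T) / (sigma * sqrt(T)) = -0.25870026
d2 = d1 - sigma * sqrt(T) = -0.58778991
exp(-rT) = 0.99029738; exp(-qT) = 1.00000000
C = S_0 * exp(-qT) * N(d1) - K * exp(-rT) * N(d2)
N(d1) = 0.39793326; N(d2) = 0.27833666
C = 1.1200 * 1.00000000 * 0.39793326 - 1.3000 * 0.99029738 * 0.27833666 = 0.0874


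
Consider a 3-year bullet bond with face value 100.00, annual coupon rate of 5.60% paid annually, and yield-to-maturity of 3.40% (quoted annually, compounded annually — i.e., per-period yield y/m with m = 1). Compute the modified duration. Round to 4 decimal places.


Coupon per period c = face * coupon_rate / m = 5.600000
Periods per year m = 1; per-period yield y/m = 0.034000
Number of cashflows N = 3
Cashflows (t years, CF_t, discount factor 1/(1+y/m)^(m*t), PV):
  t = 1.0000: CF_t = 5.600000, DF = 0.967118, PV = 5.415861
  t = 2.0000: CF_t = 5.600000, DF = 0.935317, PV = 5.237776
  t = 3.0000: CF_t = 105.600000, DF = 0.904562, PV = 95.521757
Price P = sum_t PV_t = 106.175394
First compute Macaulay numerator sum_t t * PV_t:
  t * PV_t at t = 1.0000: 5.415861
  t * PV_t at t = 2.0000: 10.475553
  t * PV_t at t = 3.0000: 286.565271
Macaulay duration D = 302.456684 / 106.175394 = 2.848651
Modified duration = D / (1 + y/m) = 2.848651 / (1 + 0.034000) = 2.754982

Answer: Modified duration = 2.7550


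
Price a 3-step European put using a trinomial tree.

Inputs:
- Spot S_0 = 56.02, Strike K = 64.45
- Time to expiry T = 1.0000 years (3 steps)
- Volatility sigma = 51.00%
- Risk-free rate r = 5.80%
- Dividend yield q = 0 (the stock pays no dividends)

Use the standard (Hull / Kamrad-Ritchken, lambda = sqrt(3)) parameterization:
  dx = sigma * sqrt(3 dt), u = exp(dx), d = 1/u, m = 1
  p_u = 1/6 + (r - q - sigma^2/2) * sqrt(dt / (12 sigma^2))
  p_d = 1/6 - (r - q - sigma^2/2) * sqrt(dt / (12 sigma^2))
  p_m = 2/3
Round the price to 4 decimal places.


Answer: Price = V(0,0) = 14.4099

Derivation:
dt = T/N = 0.333333; dx = sigma*sqrt(3*dt) = 0.510000
u = exp(dx) = 1.665291; d = 1/u = 0.600496
p_u = 0.143121, p_m = 0.666667, p_d = 0.190212
Discount per step: exp(-r*dt) = 0.980852
Stock lattice S(k, j) with j the centered position index:
  k=0: S(0,+0) = 56.0200
  k=1: S(1,-1) = 33.6398; S(1,+0) = 56.0200; S(1,+1) = 93.2896
  k=2: S(2,-2) = 20.2005; S(2,-1) = 33.6398; S(2,+0) = 56.0200; S(2,+1) = 93.2896; S(2,+2) = 155.3544
  k=3: S(3,-3) = 12.1303; S(3,-2) = 20.2005; S(3,-1) = 33.6398; S(3,+0) = 56.0200; S(3,+1) = 93.2896; S(3,+2) = 155.3544; S(3,+3) = 258.7103
Terminal payoffs V(N, j) = max(K - S_T, 0):
  V(3,-3) = 52.319672; V(3,-2) = 44.249471; V(3,-1) = 30.810238; V(3,+0) = 8.430000; V(3,+1) = 0.000000; V(3,+2) = 0.000000; V(3,+3) = 0.000000
Backward induction: V(k, j) = exp(-r*dt) * [p_u * V(k+1, j+1) + p_m * V(k+1, j) + p_d * V(k+1, j-1)]
  V(2,-2) = exp(-r*dt) * [p_u*30.810238 + p_m*44.249471 + p_d*52.319672] = 43.021252
  V(2,-1) = exp(-r*dt) * [p_u*8.430000 + p_m*30.810238 + p_d*44.249471] = 29.585907
  V(2,+0) = exp(-r*dt) * [p_u*0.000000 + p_m*8.430000 + p_d*30.810238] = 11.260665
  V(2,+1) = exp(-r*dt) * [p_u*0.000000 + p_m*0.000000 + p_d*8.430000] = 1.572788
  V(2,+2) = exp(-r*dt) * [p_u*0.000000 + p_m*0.000000 + p_d*0.000000] = 0.000000
  V(1,-1) = exp(-r*dt) * [p_u*11.260665 + p_m*29.585907 + p_d*43.021252] = 28.953537
  V(1,+0) = exp(-r*dt) * [p_u*1.572788 + p_m*11.260665 + p_d*29.585907] = 13.104007
  V(1,+1) = exp(-r*dt) * [p_u*0.000000 + p_m*1.572788 + p_d*11.260665] = 3.129354
  V(0,+0) = exp(-r*dt) * [p_u*3.129354 + p_m*13.104007 + p_d*28.953537] = 14.409901


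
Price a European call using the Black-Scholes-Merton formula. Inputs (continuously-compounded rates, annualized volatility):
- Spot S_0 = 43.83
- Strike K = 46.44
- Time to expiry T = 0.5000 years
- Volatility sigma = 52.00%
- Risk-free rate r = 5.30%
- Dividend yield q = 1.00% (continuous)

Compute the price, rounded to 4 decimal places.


Answer: Price = 5.7034

Derivation:
d1 = (ln(S/K) + (r - q + 0.5*sigma^2) * T) / (sigma * sqrt(T)) = 0.08500881
d2 = d1 - sigma * sqrt(T) = -0.28268672
exp(-rT) = 0.97384804; exp(-qT) = 0.99501248
C = S_0 * exp(-qT) * N(d1) - K * exp(-rT) * N(d2)
N(d1) = 0.53387281; N(d2) = 0.38870850
C = 43.8300 * 0.99501248 * 0.53387281 - 46.4400 * 0.97384804 * 0.38870850 = 5.7034


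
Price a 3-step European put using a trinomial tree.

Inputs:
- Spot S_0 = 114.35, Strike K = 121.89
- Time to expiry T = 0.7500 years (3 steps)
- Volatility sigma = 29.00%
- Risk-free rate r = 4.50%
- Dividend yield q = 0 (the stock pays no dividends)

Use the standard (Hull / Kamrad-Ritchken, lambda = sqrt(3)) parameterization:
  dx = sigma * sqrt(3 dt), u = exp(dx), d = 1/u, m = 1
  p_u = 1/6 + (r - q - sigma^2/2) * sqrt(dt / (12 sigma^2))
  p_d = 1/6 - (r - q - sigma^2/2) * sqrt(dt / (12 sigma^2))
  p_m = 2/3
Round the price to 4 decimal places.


Answer: Price = V(0,0) = 13.4993

Derivation:
dt = T/N = 0.250000; dx = sigma*sqrt(3*dt) = 0.251147
u = exp(dx) = 1.285500; d = 1/u = 0.777908
p_u = 0.168135, p_m = 0.666667, p_d = 0.165198
Discount per step: exp(-r*dt) = 0.988813
Stock lattice S(k, j) with j the centered position index:
  k=0: S(0,+0) = 114.3500
  k=1: S(1,-1) = 88.9537; S(1,+0) = 114.3500; S(1,+1) = 146.9969
  k=2: S(2,-2) = 69.1978; S(2,-1) = 88.9537; S(2,+0) = 114.3500; S(2,+1) = 146.9969; S(2,+2) = 188.9644
  k=3: S(3,-3) = 53.8295; S(3,-2) = 69.1978; S(3,-1) = 88.9537; S(3,+0) = 114.3500; S(3,+1) = 146.9969; S(3,+2) = 188.9644; S(3,+3) = 242.9136
Terminal payoffs V(N, j) = max(K - S_T, 0):
  V(3,-3) = 68.060491; V(3,-2) = 52.692192; V(3,-1) = 32.936252; V(3,+0) = 7.540000; V(3,+1) = 0.000000; V(3,+2) = 0.000000; V(3,+3) = 0.000000
Backward induction: V(k, j) = exp(-r*dt) * [p_u * V(k+1, j+1) + p_m * V(k+1, j) + p_d * V(k+1, j-1)]
  V(2,-2) = exp(-r*dt) * [p_u*32.936252 + p_m*52.692192 + p_d*68.060491] = 51.328639
  V(2,-1) = exp(-r*dt) * [p_u*7.540000 + p_m*32.936252 + p_d*52.692192] = 31.572706
  V(2,+0) = exp(-r*dt) * [p_u*0.000000 + p_m*7.540000 + p_d*32.936252] = 10.350581
  V(2,+1) = exp(-r*dt) * [p_u*0.000000 + p_m*0.000000 + p_d*7.540000] = 1.231662
  V(2,+2) = exp(-r*dt) * [p_u*0.000000 + p_m*0.000000 + p_d*0.000000] = 0.000000
  V(1,-1) = exp(-r*dt) * [p_u*10.350581 + p_m*31.572706 + p_d*51.328639] = 30.918379
  V(1,+0) = exp(-r*dt) * [p_u*1.231662 + p_m*10.350581 + p_d*31.572706] = 12.185374
  V(1,+1) = exp(-r*dt) * [p_u*0.000000 + p_m*1.231662 + p_d*10.350581] = 2.502693
  V(0,+0) = exp(-r*dt) * [p_u*2.502693 + p_m*12.185374 + p_d*30.918379] = 13.499315


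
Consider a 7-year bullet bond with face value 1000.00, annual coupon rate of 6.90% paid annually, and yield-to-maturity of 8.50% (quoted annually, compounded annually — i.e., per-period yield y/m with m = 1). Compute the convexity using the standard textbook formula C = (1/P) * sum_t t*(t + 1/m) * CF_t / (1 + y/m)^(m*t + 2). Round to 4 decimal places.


Answer: Convexity = 36.1714

Derivation:
Coupon per period c = face * coupon_rate / m = 69.000000
Periods per year m = 1; per-period yield y/m = 0.085000
Number of cashflows N = 7
Cashflows (t years, CF_t, discount factor 1/(1+y/m)^(m*t), PV):
  t = 1.0000: CF_t = 69.000000, DF = 0.921659, PV = 63.594470
  t = 2.0000: CF_t = 69.000000, DF = 0.849455, PV = 58.612415
  t = 3.0000: CF_t = 69.000000, DF = 0.782908, PV = 54.020659
  t = 4.0000: CF_t = 69.000000, DF = 0.721574, PV = 49.788626
  t = 5.0000: CF_t = 69.000000, DF = 0.665045, PV = 45.888134
  t = 6.0000: CF_t = 69.000000, DF = 0.612945, PV = 42.293211
  t = 7.0000: CF_t = 1069.000000, DF = 0.564926, PV = 603.906269
Price P = sum_t PV_t = 918.103784
Convexity numerator sum_t t*(t + 1/m) * CF_t / (1+y/m)^(m*t + 2):
  t = 1.0000: term = 108.041318
  t = 2.0000: term = 298.731754
  t = 3.0000: term = 550.657610
  t = 4.0000: term = 845.864225
  t = 5.0000: term = 1169.397546
  t = 6.0000: term = 1508.900059
  t = 7.0000: term = 28727.516883
Convexity = (1/P) * sum = 33209.109395 / 918.103784 = 36.171411


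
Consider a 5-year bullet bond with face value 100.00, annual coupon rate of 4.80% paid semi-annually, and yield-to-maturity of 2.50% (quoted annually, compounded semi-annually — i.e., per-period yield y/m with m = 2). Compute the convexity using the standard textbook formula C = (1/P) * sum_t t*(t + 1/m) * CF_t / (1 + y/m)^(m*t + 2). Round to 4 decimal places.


Answer: Convexity = 23.5050

Derivation:
Coupon per period c = face * coupon_rate / m = 2.400000
Periods per year m = 2; per-period yield y/m = 0.012500
Number of cashflows N = 10
Cashflows (t years, CF_t, discount factor 1/(1+y/m)^(m*t), PV):
  t = 0.5000: CF_t = 2.400000, DF = 0.987654, PV = 2.370370
  t = 1.0000: CF_t = 2.400000, DF = 0.975461, PV = 2.341107
  t = 1.5000: CF_t = 2.400000, DF = 0.963418, PV = 2.312204
  t = 2.0000: CF_t = 2.400000, DF = 0.951524, PV = 2.283658
  t = 2.5000: CF_t = 2.400000, DF = 0.939777, PV = 2.255465
  t = 3.0000: CF_t = 2.400000, DF = 0.928175, PV = 2.227620
  t = 3.5000: CF_t = 2.400000, DF = 0.916716, PV = 2.200118
  t = 4.0000: CF_t = 2.400000, DF = 0.905398, PV = 2.172956
  t = 4.5000: CF_t = 2.400000, DF = 0.894221, PV = 2.146130
  t = 5.0000: CF_t = 102.400000, DF = 0.883181, PV = 90.437727
Price P = sum_t PV_t = 110.747355
Convexity numerator sum_t t*(t + 1/m) * CF_t / (1+y/m)^(m*t + 2):
  t = 0.5000: term = 1.156102
  t = 1.0000: term = 3.425487
  t = 1.5000: term = 6.766395
  t = 2.0000: term = 11.138099
  t = 2.5000: term = 16.500887
  t = 3.0000: term = 22.816041
  t = 3.5000: term = 30.045815
  t = 4.0000: term = 38.153416
  t = 4.5000: term = 47.102983
  t = 5.0000: term = 2426.008219
Convexity = (1/P) * sum = 2603.113443 / 110.747355 = 23.504972


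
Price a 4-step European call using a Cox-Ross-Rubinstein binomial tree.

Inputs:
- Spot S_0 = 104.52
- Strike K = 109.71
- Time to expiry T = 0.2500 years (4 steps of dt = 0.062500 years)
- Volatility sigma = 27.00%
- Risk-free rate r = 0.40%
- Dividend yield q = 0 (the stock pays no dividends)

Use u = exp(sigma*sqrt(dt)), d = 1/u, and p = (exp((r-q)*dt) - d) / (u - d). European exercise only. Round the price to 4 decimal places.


dt = T/N = 0.062500
u = exp(sigma*sqrt(dt)) = 1.069830; d = 1/u = 0.934728
p = (exp((r-q)*dt) - d) / (u - d) = 0.484982
Discount per step: exp(-r*dt) = 0.999750
Stock lattice S(k, i) with i counting down-moves:
  k=0: S(0,0) = 104.5200
  k=1: S(1,0) = 111.8187; S(1,1) = 97.6977
  k=2: S(2,0) = 119.6270; S(2,1) = 104.5200; S(2,2) = 91.3208
  k=3: S(3,0) = 127.9806; S(3,1) = 111.8187; S(3,2) = 97.6977; S(3,3) = 85.3601
  k=4: S(4,0) = 136.9175; S(4,1) = 119.6270; S(4,2) = 104.5200; S(4,3) = 91.3208; S(4,4) = 79.7884
Terminal payoffs V(N, i) = max(S_T - K, 0):
  V(4,0) = 27.207484; V(4,1) = 9.916985; V(4,2) = 0.000000; V(4,3) = 0.000000; V(4,4) = 0.000000
Backward induction: V(k, i) = exp(-r*dt) * [p * V(k+1, i) + (1-p) * V(k+1, i+1)].
  V(3,0) = exp(-r*dt) * [p*27.207484 + (1-p)*9.916985] = 18.297992
  V(3,1) = exp(-r*dt) * [p*9.916985 + (1-p)*0.000000] = 4.808358
  V(3,2) = exp(-r*dt) * [p*0.000000 + (1-p)*0.000000] = 0.000000
  V(3,3) = exp(-r*dt) * [p*0.000000 + (1-p)*0.000000] = 0.000000
  V(2,0) = exp(-r*dt) * [p*18.297992 + (1-p)*4.808358] = 11.347751
  V(2,1) = exp(-r*dt) * [p*4.808358 + (1-p)*0.000000] = 2.331384
  V(2,2) = exp(-r*dt) * [p*0.000000 + (1-p)*0.000000] = 0.000000
  V(1,0) = exp(-r*dt) * [p*11.347751 + (1-p)*2.331384] = 6.702485
  V(1,1) = exp(-r*dt) * [p*2.331384 + (1-p)*0.000000] = 1.130397
  V(0,0) = exp(-r*dt) * [p*6.702485 + (1-p)*1.130397] = 3.831802

Answer: Price = V(0,0) = 3.8318


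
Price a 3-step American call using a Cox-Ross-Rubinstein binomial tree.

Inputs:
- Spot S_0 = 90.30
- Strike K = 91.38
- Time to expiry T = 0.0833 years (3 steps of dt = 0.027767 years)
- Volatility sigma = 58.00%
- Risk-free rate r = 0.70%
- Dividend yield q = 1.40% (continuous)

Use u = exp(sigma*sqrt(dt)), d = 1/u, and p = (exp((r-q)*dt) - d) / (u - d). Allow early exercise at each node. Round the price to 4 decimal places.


dt = T/N = 0.027767
u = exp(sigma*sqrt(dt)) = 1.101472; d = 1/u = 0.907876
p = (exp((r-q)*dt) - d) / (u - d) = 0.474853
Discount per step: exp(-r*dt) = 0.999806
Stock lattice S(k, i) with i counting down-moves:
  k=0: S(0,0) = 90.3000
  k=1: S(1,0) = 99.4629; S(1,1) = 81.9812
  k=2: S(2,0) = 109.5556; S(2,1) = 90.3000; S(2,2) = 74.4288
  k=3: S(3,0) = 120.6724; S(3,1) = 99.4629; S(3,2) = 81.9812; S(3,3) = 67.5721
Terminal payoffs V(N, i) = max(S_T - K, 0):
  V(3,0) = 29.292402; V(3,1) = 8.082908; V(3,2) = 0.000000; V(3,3) = 0.000000
Backward induction: V(k, i) = exp(-r*dt) * [p * V(k+1, i) + (1-p) * V(k+1, i+1)]; then take max(V_cont, immediate exercise) for American.
  V(2,0) = exp(-r*dt) * [p*29.292402 + (1-p)*8.082908] = 18.150773; exercise = 18.175593; V(2,0) = max -> 18.175593
  V(2,1) = exp(-r*dt) * [p*8.082908 + (1-p)*0.000000] = 3.837448; exercise = 0.000000; V(2,1) = max -> 3.837448
  V(2,2) = exp(-r*dt) * [p*0.000000 + (1-p)*0.000000] = 0.000000; exercise = 0.000000; V(2,2) = max -> 0.000000
  V(1,0) = exp(-r*dt) * [p*18.175593 + (1-p)*3.837448] = 10.643891; exercise = 8.082908; V(1,0) = max -> 10.643891
  V(1,1) = exp(-r*dt) * [p*3.837448 + (1-p)*0.000000] = 1.821870; exercise = 0.000000; V(1,1) = max -> 1.821870
  V(0,0) = exp(-r*dt) * [p*10.643891 + (1-p)*1.821870] = 6.009866; exercise = 0.000000; V(0,0) = max -> 6.009866

Answer: Price = V(0,0) = 6.0099


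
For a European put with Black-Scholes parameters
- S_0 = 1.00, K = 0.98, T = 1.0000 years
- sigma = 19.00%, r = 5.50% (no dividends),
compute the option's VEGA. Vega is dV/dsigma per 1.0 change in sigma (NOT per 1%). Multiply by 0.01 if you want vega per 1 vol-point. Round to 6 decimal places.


Answer: Vega = 0.353673

Derivation:
d1 = 0.4908037227; d2 = 0.3008037227
phi(d1) = 0.3536729439; exp(-qT) = 1.0000000000; exp(-rT) = 0.9464851480
Vega = S * exp(-qT) * phi(d1) * sqrt(T) = 1.0000 * 1.0000000000 * 0.3536729439 * 1.0000000000 = 0.353673


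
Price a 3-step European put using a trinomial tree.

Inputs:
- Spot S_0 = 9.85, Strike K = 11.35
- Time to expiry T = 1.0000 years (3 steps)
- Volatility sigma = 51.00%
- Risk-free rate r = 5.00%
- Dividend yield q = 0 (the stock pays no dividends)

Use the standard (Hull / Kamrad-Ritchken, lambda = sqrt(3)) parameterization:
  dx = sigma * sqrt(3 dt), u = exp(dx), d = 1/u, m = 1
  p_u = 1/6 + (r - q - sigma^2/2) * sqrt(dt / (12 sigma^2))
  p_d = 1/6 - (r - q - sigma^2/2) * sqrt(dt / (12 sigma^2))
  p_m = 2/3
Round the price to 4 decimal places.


Answer: Price = V(0,0) = 2.6021

Derivation:
dt = T/N = 0.333333; dx = sigma*sqrt(3*dt) = 0.510000
u = exp(dx) = 1.665291; d = 1/u = 0.600496
p_u = 0.140507, p_m = 0.666667, p_d = 0.192827
Discount per step: exp(-r*dt) = 0.983471
Stock lattice S(k, j) with j the centered position index:
  k=0: S(0,+0) = 9.8500
  k=1: S(1,-1) = 5.9149; S(1,+0) = 9.8500; S(1,+1) = 16.4031
  k=2: S(2,-2) = 3.5519; S(2,-1) = 5.9149; S(2,+0) = 9.8500; S(2,+1) = 16.4031; S(2,+2) = 27.3160
  k=3: S(3,-3) = 2.1329; S(3,-2) = 3.5519; S(3,-1) = 5.9149; S(3,+0) = 9.8500; S(3,+1) = 16.4031; S(3,+2) = 27.3160; S(3,+3) = 45.4890
Terminal payoffs V(N, j) = max(K - S_T, 0):
  V(3,-3) = 9.217124; V(3,-2) = 7.798140; V(3,-1) = 5.435119; V(3,+0) = 1.500000; V(3,+1) = 0.000000; V(3,+2) = 0.000000; V(3,+3) = 0.000000
Backward induction: V(k, j) = exp(-r*dt) * [p_u * V(k+1, j+1) + p_m * V(k+1, j) + p_d * V(k+1, j-1)]
  V(2,-2) = exp(-r*dt) * [p_u*5.435119 + p_m*7.798140 + p_d*9.217124] = 7.611811
  V(2,-1) = exp(-r*dt) * [p_u*1.500000 + p_m*5.435119 + p_d*7.798140] = 5.249635
  V(2,+0) = exp(-r*dt) * [p_u*0.000000 + p_m*1.500000 + p_d*5.435119] = 2.014185
  V(2,+1) = exp(-r*dt) * [p_u*0.000000 + p_m*0.000000 + p_d*1.500000] = 0.284459
  V(2,+2) = exp(-r*dt) * [p_u*0.000000 + p_m*0.000000 + p_d*0.000000] = 0.000000
  V(1,-1) = exp(-r*dt) * [p_u*2.014185 + p_m*5.249635 + p_d*7.611811] = 5.163741
  V(1,+0) = exp(-r*dt) * [p_u*0.284459 + p_m*2.014185 + p_d*5.249635] = 2.355443
  V(1,+1) = exp(-r*dt) * [p_u*0.000000 + p_m*0.284459 + p_d*2.014185] = 0.568475
  V(0,+0) = exp(-r*dt) * [p_u*0.568475 + p_m*2.355443 + p_d*5.163741] = 2.602145


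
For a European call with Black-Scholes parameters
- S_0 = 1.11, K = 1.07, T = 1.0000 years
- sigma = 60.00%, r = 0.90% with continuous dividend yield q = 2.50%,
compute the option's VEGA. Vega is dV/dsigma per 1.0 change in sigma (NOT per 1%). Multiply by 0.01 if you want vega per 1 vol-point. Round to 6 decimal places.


Answer: Vega = 0.408393

Derivation:
d1 = 0.3345022781; d2 = -0.2654977219
phi(d1) = 0.3772359519; exp(-qT) = 0.9753099120; exp(-rT) = 0.9910403788
Vega = S * exp(-qT) * phi(d1) * sqrt(T) = 1.1100 * 0.9753099120 * 0.3772359519 * 1.0000000000 = 0.408393


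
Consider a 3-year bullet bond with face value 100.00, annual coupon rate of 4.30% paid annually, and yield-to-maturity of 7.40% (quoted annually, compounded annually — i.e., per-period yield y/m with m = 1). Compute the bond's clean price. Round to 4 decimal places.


Coupon per period c = face * coupon_rate / m = 4.300000
Periods per year m = 1; per-period yield y/m = 0.074000
Number of cashflows N = 3
Cashflows (t years, CF_t, discount factor 1/(1+y/m)^(m*t), PV):
  t = 1.0000: CF_t = 4.300000, DF = 0.931099, PV = 4.003724
  t = 2.0000: CF_t = 4.300000, DF = 0.866945, PV = 3.727863
  t = 3.0000: CF_t = 104.300000, DF = 0.807211, PV = 84.192124
Price P = sum_t PV_t = 91.923711

Answer: Price = 91.9237


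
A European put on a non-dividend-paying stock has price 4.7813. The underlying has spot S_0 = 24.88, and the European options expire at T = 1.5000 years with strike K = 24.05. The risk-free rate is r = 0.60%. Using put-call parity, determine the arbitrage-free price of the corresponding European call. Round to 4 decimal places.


Answer: Call price = 5.8268

Derivation:
Put-call parity: C - P = S_0 * exp(-qT) - K * exp(-rT).
S_0 * exp(-qT) = 24.8800 * 1.00000000 = 24.88000000
K * exp(-rT) = 24.0500 * 0.99104038 = 23.83452111
C = P + S*exp(-qT) - K*exp(-rT)
C = 4.7813 + 24.88000000 - 23.83452111 = 5.8268


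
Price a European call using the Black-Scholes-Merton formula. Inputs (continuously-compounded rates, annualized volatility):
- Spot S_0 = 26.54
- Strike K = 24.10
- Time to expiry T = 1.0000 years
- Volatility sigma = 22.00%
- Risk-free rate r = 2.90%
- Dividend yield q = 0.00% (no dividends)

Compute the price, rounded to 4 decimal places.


Answer: Price = 4.0964

Derivation:
d1 = (ln(S/K) + (r - q + 0.5*sigma^2) * T) / (sigma * sqrt(T)) = 0.68018722
d2 = d1 - sigma * sqrt(T) = 0.46018722
exp(-rT) = 0.97141646; exp(-qT) = 1.00000000
C = S_0 * exp(-qT) * N(d1) - K * exp(-rT) * N(d2)
N(d1) = 0.75180704; N(d2) = 0.67730908
C = 26.5400 * 1.00000000 * 0.75180704 - 24.1000 * 0.97141646 * 0.67730908 = 4.0964


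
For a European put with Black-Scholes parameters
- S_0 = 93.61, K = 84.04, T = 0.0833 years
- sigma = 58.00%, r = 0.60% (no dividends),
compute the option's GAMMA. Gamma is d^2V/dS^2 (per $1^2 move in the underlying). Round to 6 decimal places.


d1 = 0.7309235164; d2 = 0.5635254280
phi(d1) = 0.3054213053; exp(-qT) = 1.0000000000; exp(-rT) = 0.9995003249
Gamma = exp(-qT) * phi(d1) / (S * sigma * sqrt(T)) = 1.0000000000 * 0.3054213053 / (93.6100 * 0.5800 * 0.2886173938) = 0.019491

Answer: Gamma = 0.019491


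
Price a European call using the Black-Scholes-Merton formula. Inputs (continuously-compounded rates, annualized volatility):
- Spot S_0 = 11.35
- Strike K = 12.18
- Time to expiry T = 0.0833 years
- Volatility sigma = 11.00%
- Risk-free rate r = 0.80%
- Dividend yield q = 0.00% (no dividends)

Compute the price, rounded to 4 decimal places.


d1 = (ln(S/K) + (r - q + 0.5*sigma^2) * T) / (sigma * sqrt(T)) = -2.18619576
d2 = d1 - sigma * sqrt(T) = -2.21794367
exp(-rT) = 0.99933382; exp(-qT) = 1.00000000
C = S_0 * exp(-qT) * N(d1) - K * exp(-rT) * N(d2)
N(d1) = 0.01440064; N(d2) = 0.01327934
C = 11.3500 * 1.00000000 * 0.01440064 - 12.1800 * 0.99933382 * 0.01327934 = 0.0018

Answer: Price = 0.0018


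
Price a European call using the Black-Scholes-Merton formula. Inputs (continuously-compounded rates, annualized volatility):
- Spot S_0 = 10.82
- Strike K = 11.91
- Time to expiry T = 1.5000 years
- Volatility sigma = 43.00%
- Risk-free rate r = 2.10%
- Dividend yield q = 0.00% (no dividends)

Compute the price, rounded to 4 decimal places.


Answer: Price = 1.9788

Derivation:
d1 = (ln(S/K) + (r - q + 0.5*sigma^2) * T) / (sigma * sqrt(T)) = 0.14087963
d2 = d1 - sigma * sqrt(T) = -0.38576066
exp(-rT) = 0.96899096; exp(-qT) = 1.00000000
C = S_0 * exp(-qT) * N(d1) - K * exp(-rT) * N(d2)
N(d1) = 0.55601748; N(d2) = 0.34983696
C = 10.8200 * 1.00000000 * 0.55601748 - 11.9100 * 0.96899096 * 0.34983696 = 1.9788


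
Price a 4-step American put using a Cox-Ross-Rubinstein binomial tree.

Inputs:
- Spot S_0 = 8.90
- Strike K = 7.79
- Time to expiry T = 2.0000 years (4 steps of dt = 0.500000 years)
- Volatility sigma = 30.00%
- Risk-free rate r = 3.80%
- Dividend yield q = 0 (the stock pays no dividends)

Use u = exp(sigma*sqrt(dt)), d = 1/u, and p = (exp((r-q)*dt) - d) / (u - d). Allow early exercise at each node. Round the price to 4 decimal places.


dt = T/N = 0.500000
u = exp(sigma*sqrt(dt)) = 1.236311; d = 1/u = 0.808858
p = (exp((r-q)*dt) - d) / (u - d) = 0.492039
Discount per step: exp(-r*dt) = 0.981179
Stock lattice S(k, i) with i counting down-moves:
  k=0: S(0,0) = 8.9000
  k=1: S(1,0) = 11.0032; S(1,1) = 7.1988
  k=2: S(2,0) = 13.6033; S(2,1) = 8.9000; S(2,2) = 5.8228
  k=3: S(3,0) = 16.8180; S(3,1) = 11.0032; S(3,2) = 7.1988; S(3,3) = 4.7098
  k=4: S(4,0) = 20.7922; S(4,1) = 13.6033; S(4,2) = 8.9000; S(4,3) = 5.8228; S(4,4) = 3.8096
Terminal payoffs V(N, i) = max(K - S_T, 0):
  V(4,0) = 0.000000; V(4,1) = 0.000000; V(4,2) = 0.000000; V(4,3) = 1.967165; V(4,4) = 3.980404
Backward induction: V(k, i) = exp(-r*dt) * [p * V(k+1, i) + (1-p) * V(k+1, i+1)]; then take max(V_cont, immediate exercise) for American.
  V(3,0) = exp(-r*dt) * [p*0.000000 + (1-p)*0.000000] = 0.000000; exercise = 0.000000; V(3,0) = max -> 0.000000
  V(3,1) = exp(-r*dt) * [p*0.000000 + (1-p)*0.000000] = 0.000000; exercise = 0.000000; V(3,1) = max -> 0.000000
  V(3,2) = exp(-r*dt) * [p*0.000000 + (1-p)*1.967165] = 0.980436; exercise = 0.591165; V(3,2) = max -> 0.980436
  V(3,3) = exp(-r*dt) * [p*1.967165 + (1-p)*3.980404] = 2.933541; exercise = 3.080154; V(3,3) = max -> 3.080154
  V(2,0) = exp(-r*dt) * [p*0.000000 + (1-p)*0.000000] = 0.000000; exercise = 0.000000; V(2,0) = max -> 0.000000
  V(2,1) = exp(-r*dt) * [p*0.000000 + (1-p)*0.980436] = 0.488650; exercise = 0.000000; V(2,1) = max -> 0.488650
  V(2,2) = exp(-r*dt) * [p*0.980436 + (1-p)*3.080154] = 2.008485; exercise = 1.967165; V(2,2) = max -> 2.008485
  V(1,0) = exp(-r*dt) * [p*0.000000 + (1-p)*0.488650] = 0.243544; exercise = 0.000000; V(1,0) = max -> 0.243544
  V(1,1) = exp(-r*dt) * [p*0.488650 + (1-p)*2.008485] = 1.236940; exercise = 0.591165; V(1,1) = max -> 1.236940
  V(0,0) = exp(-r*dt) * [p*0.243544 + (1-p)*1.236940] = 0.734069; exercise = 0.000000; V(0,0) = max -> 0.734069

Answer: Price = V(0,0) = 0.7341


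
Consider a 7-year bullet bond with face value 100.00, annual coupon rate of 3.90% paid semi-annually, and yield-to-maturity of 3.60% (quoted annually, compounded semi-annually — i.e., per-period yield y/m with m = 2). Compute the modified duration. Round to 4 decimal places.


Answer: Modified duration = 6.0922

Derivation:
Coupon per period c = face * coupon_rate / m = 1.950000
Periods per year m = 2; per-period yield y/m = 0.018000
Number of cashflows N = 14
Cashflows (t years, CF_t, discount factor 1/(1+y/m)^(m*t), PV):
  t = 0.5000: CF_t = 1.950000, DF = 0.982318, PV = 1.915521
  t = 1.0000: CF_t = 1.950000, DF = 0.964949, PV = 1.881651
  t = 1.5000: CF_t = 1.950000, DF = 0.947887, PV = 1.848380
  t = 2.0000: CF_t = 1.950000, DF = 0.931127, PV = 1.815698
  t = 2.5000: CF_t = 1.950000, DF = 0.914663, PV = 1.783593
  t = 3.0000: CF_t = 1.950000, DF = 0.898490, PV = 1.752056
  t = 3.5000: CF_t = 1.950000, DF = 0.882603, PV = 1.721076
  t = 4.0000: CF_t = 1.950000, DF = 0.866997, PV = 1.690645
  t = 4.5000: CF_t = 1.950000, DF = 0.851667, PV = 1.660751
  t = 5.0000: CF_t = 1.950000, DF = 0.836608, PV = 1.631386
  t = 5.5000: CF_t = 1.950000, DF = 0.821816, PV = 1.602541
  t = 6.0000: CF_t = 1.950000, DF = 0.807285, PV = 1.574205
  t = 6.5000: CF_t = 1.950000, DF = 0.793010, PV = 1.546370
  t = 7.0000: CF_t = 101.950000, DF = 0.778989, PV = 79.417889
Price P = sum_t PV_t = 101.841762
First compute Macaulay numerator sum_t t * PV_t:
  t * PV_t at t = 0.5000: 0.957760
  t * PV_t at t = 1.0000: 1.881651
  t * PV_t at t = 1.5000: 2.772570
  t * PV_t at t = 2.0000: 3.631395
  t * PV_t at t = 2.5000: 4.458982
  t * PV_t at t = 3.0000: 5.256168
  t * PV_t at t = 3.5000: 6.023768
  t * PV_t at t = 4.0000: 6.762579
  t * PV_t at t = 4.5000: 7.473381
  t * PV_t at t = 5.0000: 8.156932
  t * PV_t at t = 5.5000: 8.813974
  t * PV_t at t = 6.0000: 9.445230
  t * PV_t at t = 6.5000: 10.051407
  t * PV_t at t = 7.0000: 555.925222
Macaulay duration D = 631.611018 / 101.841762 = 6.201886
Modified duration = D / (1 + y/m) = 6.201886 / (1 + 0.018000) = 6.092226


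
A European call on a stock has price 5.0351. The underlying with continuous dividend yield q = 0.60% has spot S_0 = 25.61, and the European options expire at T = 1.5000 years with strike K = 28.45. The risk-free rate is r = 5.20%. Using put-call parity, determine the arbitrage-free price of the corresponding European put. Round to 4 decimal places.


Answer: Put price = 5.9698

Derivation:
Put-call parity: C - P = S_0 * exp(-qT) - K * exp(-rT).
S_0 * exp(-qT) = 25.6100 * 0.99104038 = 25.38054410
K * exp(-rT) = 28.4500 * 0.92496443 = 26.31523794
P = C - S*exp(-qT) + K*exp(-rT)
P = 5.0351 - 25.38054410 + 26.31523794 = 5.9698


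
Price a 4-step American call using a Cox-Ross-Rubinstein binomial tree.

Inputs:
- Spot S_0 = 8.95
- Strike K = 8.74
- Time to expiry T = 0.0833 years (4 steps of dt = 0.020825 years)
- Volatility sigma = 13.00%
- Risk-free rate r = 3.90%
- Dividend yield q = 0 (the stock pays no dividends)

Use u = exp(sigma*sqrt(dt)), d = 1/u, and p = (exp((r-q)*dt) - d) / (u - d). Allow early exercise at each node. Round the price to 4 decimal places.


Answer: Price = V(0,0) = 0.2898

Derivation:
dt = T/N = 0.020825
u = exp(sigma*sqrt(dt)) = 1.018937; d = 1/u = 0.981415
p = (exp((r-q)*dt) - d) / (u - d) = 0.516964
Discount per step: exp(-r*dt) = 0.999188
Stock lattice S(k, i) with i counting down-moves:
  k=0: S(0,0) = 8.9500
  k=1: S(1,0) = 9.1195; S(1,1) = 8.7837
  k=2: S(2,0) = 9.2922; S(2,1) = 8.9500; S(2,2) = 8.6204
  k=3: S(3,0) = 9.4682; S(3,1) = 9.1195; S(3,2) = 8.7837; S(3,3) = 8.4602
  k=4: S(4,0) = 9.6475; S(4,1) = 9.2922; S(4,2) = 8.9500; S(4,3) = 8.6204; S(4,4) = 8.3030
Terminal payoffs V(N, i) = max(S_T - K, 0):
  V(4,0) = 0.907454; V(4,1) = 0.552186; V(4,2) = 0.210000; V(4,3) = 0.000000; V(4,4) = 0.000000
Backward induction: V(k, i) = exp(-r*dt) * [p * V(k+1, i) + (1-p) * V(k+1, i+1)]; then take max(V_cont, immediate exercise) for American.
  V(3,0) = exp(-r*dt) * [p*0.907454 + (1-p)*0.552186] = 0.735249; exercise = 0.728154; V(3,0) = max -> 0.735249
  V(3,1) = exp(-r*dt) * [p*0.552186 + (1-p)*0.210000] = 0.386584; exercise = 0.379488; V(3,1) = max -> 0.386584
  V(3,2) = exp(-r*dt) * [p*0.210000 + (1-p)*0.000000] = 0.108474; exercise = 0.043662; V(3,2) = max -> 0.108474
  V(3,3) = exp(-r*dt) * [p*0.000000 + (1-p)*0.000000] = 0.000000; exercise = 0.000000; V(3,3) = max -> 0.000000
  V(2,0) = exp(-r*dt) * [p*0.735249 + (1-p)*0.386584] = 0.566371; exercise = 0.552186; V(2,0) = max -> 0.566371
  V(2,1) = exp(-r*dt) * [p*0.386584 + (1-p)*0.108474] = 0.252042; exercise = 0.210000; V(2,1) = max -> 0.252042
  V(2,2) = exp(-r*dt) * [p*0.108474 + (1-p)*0.000000] = 0.056032; exercise = 0.000000; V(2,2) = max -> 0.056032
  V(1,0) = exp(-r*dt) * [p*0.566371 + (1-p)*0.252042] = 0.414202; exercise = 0.379488; V(1,0) = max -> 0.414202
  V(1,1) = exp(-r*dt) * [p*0.252042 + (1-p)*0.056032] = 0.157234; exercise = 0.043662; V(1,1) = max -> 0.157234
  V(0,0) = exp(-r*dt) * [p*0.414202 + (1-p)*0.157234] = 0.289842; exercise = 0.210000; V(0,0) = max -> 0.289842


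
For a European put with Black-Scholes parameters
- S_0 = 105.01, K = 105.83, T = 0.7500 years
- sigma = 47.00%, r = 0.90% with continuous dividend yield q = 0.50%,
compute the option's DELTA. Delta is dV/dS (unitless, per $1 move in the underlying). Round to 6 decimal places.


d1 = 0.1917762293; d2 = -0.2152557105
phi(d1) = 0.3916731476; exp(-qT) = 0.9962570225; exp(-rT) = 0.9932727301
N(-d1) = 0.4239587458
Delta = -exp(-qT) * N(-d1) = -0.9962570225 * 0.4239587458 = -0.422372

Answer: Delta = -0.422372


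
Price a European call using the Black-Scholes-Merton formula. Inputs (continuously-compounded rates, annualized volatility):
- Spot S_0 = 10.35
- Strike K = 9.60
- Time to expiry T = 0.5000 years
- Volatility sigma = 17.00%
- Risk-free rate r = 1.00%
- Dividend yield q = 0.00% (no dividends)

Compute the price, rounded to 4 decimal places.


d1 = (ln(S/K) + (r - q + 0.5*sigma^2) * T) / (sigma * sqrt(T)) = 0.72747496
d2 = d1 - sigma * sqrt(T) = 0.60726681
exp(-rT) = 0.99501248; exp(-qT) = 1.00000000
C = S_0 * exp(-qT) * N(d1) - K * exp(-rT) * N(d2)
N(d1) = 0.76653248; N(d2) = 0.72816307
C = 10.3500 * 1.00000000 * 0.76653248 - 9.6000 * 0.99501248 * 0.72816307 = 0.9781

Answer: Price = 0.9781


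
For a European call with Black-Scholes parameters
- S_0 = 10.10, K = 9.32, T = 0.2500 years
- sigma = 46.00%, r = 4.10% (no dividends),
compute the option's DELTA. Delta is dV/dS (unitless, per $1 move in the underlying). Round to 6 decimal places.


Answer: Delta = 0.694628

Derivation:
d1 = 0.5090121528; d2 = 0.2790121528
phi(d1) = 0.3504682298; exp(-qT) = 1.0000000000; exp(-rT) = 0.9898023522
N(d1) = 0.6946281471
Delta = exp(-qT) * N(d1) = 1.0000000000 * 0.6946281471 = 0.694628


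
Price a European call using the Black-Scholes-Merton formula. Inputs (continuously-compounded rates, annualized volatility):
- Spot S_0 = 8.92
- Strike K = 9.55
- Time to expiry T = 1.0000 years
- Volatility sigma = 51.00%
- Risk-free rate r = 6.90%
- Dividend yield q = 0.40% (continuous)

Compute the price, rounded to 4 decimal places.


Answer: Price = 1.7767

Derivation:
d1 = (ln(S/K) + (r - q + 0.5*sigma^2) * T) / (sigma * sqrt(T)) = 0.24863685
d2 = d1 - sigma * sqrt(T) = -0.26136315
exp(-rT) = 0.93332668; exp(-qT) = 0.99600799
C = S_0 * exp(-qT) * N(d1) - K * exp(-rT) * N(d2)
N(d1) = 0.59817915; N(d2) = 0.39690623
C = 8.9200 * 0.99600799 * 0.59817915 - 9.5500 * 0.93332668 * 0.39690623 = 1.7767


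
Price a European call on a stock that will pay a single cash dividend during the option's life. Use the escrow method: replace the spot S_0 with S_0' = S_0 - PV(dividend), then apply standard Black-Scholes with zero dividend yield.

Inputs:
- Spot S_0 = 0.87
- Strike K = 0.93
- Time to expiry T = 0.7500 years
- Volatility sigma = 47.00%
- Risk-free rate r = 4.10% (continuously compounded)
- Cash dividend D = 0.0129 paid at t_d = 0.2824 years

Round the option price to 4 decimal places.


Answer: Price = 0.1206

Derivation:
PV(D) = D * exp(-r * t_d) = 0.0129 * 0.98848837 = 0.01275150
S_0' = S_0 - PV(D) = 0.8700 - 0.01275150 = 0.85724850
d1 = (ln(S_0'/K) + (r + sigma^2/2)*T) / (sigma*sqrt(T)) = 0.07893915
d2 = d1 - sigma*sqrt(T) = -0.32809279
exp(-rT) = 0.96971797
N(d1) = 0.53145949; N(d2) = 0.37142075
C = S_0' * N(d1) - K * exp(-rT) * N(d2) = 0.85724850 * 0.53145949 - 0.9300 * 0.96971797 * 0.37142075 = 0.1206


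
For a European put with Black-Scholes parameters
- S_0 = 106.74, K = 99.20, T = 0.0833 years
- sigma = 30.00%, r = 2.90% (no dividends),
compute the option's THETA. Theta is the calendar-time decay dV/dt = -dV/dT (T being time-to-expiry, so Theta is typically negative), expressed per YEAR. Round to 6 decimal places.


d1 = 0.9172715427; d2 = 0.8306863245
phi(d1) = 0.2619420259; exp(-qT) = 1.0000000000; exp(-rT) = 0.9975872155
Theta = -S*exp(-qT)*phi(d1)*sigma/(2*sqrt(T)) + r*K*exp(-rT)*N(-d2) - q*S*exp(-qT)*N(-d1)
N(-d1) = 0.1795001828; N(-d2) = 0.2030754269; sqrt(T) = 0.2886173938
Term 1 = -106.7400 * 1.0000000000 * 0.2619420259 * 0.3000 / (2 * 0.2886173938) = -14.5311885797
Term 2 = 0.0290 * 99.2000 * 0.9975872155 * 0.2030754269 = 0.5827978216
Term 3 = 0 (no dividend yield, q = 0)
Theta = -14.5311885797 + (0.5827978216) + (0.0000000000) = -13.948391

Answer: Theta = -13.948391


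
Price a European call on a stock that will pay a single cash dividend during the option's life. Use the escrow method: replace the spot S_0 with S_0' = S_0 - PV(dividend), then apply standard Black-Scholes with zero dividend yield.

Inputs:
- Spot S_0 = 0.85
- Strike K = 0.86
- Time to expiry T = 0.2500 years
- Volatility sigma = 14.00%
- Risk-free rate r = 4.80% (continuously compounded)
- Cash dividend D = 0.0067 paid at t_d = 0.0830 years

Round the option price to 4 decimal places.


PV(D) = D * exp(-r * t_d) = 0.0067 * 0.99602393 = 0.00667336
S_0' = S_0 - PV(D) = 0.8500 - 0.00667336 = 0.84332664
d1 = (ln(S_0'/K) + (r + sigma^2/2)*T) / (sigma*sqrt(T)) = -0.07325762
d2 = d1 - sigma*sqrt(T) = -0.14325762
exp(-rT) = 0.98807171
N(d1) = 0.47080056; N(d2) = 0.44304336
C = S_0' * N(d1) - K * exp(-rT) * N(d2) = 0.84332664 * 0.47080056 - 0.8600 * 0.98807171 * 0.44304336 = 0.0206

Answer: Price = 0.0206


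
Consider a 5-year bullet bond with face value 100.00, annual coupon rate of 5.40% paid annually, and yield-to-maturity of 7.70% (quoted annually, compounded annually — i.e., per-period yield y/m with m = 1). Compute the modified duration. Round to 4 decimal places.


Answer: Modified duration = 4.1649

Derivation:
Coupon per period c = face * coupon_rate / m = 5.400000
Periods per year m = 1; per-period yield y/m = 0.077000
Number of cashflows N = 5
Cashflows (t years, CF_t, discount factor 1/(1+y/m)^(m*t), PV):
  t = 1.0000: CF_t = 5.400000, DF = 0.928505, PV = 5.013928
  t = 2.0000: CF_t = 5.400000, DF = 0.862122, PV = 4.655457
  t = 3.0000: CF_t = 5.400000, DF = 0.800484, PV = 4.322616
  t = 4.0000: CF_t = 5.400000, DF = 0.743254, PV = 4.013571
  t = 5.0000: CF_t = 105.400000, DF = 0.690115, PV = 72.738124
Price P = sum_t PV_t = 90.743696
First compute Macaulay numerator sum_t t * PV_t:
  t * PV_t at t = 1.0000: 5.013928
  t * PV_t at t = 2.0000: 9.310915
  t * PV_t at t = 3.0000: 12.967848
  t * PV_t at t = 4.0000: 16.054284
  t * PV_t at t = 5.0000: 363.690619
Macaulay duration D = 407.037593 / 90.743696 = 4.485574
Modified duration = D / (1 + y/m) = 4.485574 / (1 + 0.077000) = 4.164879


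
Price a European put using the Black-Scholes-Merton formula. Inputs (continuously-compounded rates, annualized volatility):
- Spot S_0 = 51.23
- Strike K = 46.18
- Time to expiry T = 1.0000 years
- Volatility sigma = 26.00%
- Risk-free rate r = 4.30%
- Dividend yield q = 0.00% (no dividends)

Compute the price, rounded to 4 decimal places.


d1 = (ln(S/K) + (r - q + 0.5*sigma^2) * T) / (sigma * sqrt(T)) = 0.69453267
d2 = d1 - sigma * sqrt(T) = 0.43453267
exp(-rT) = 0.95791139; exp(-qT) = 1.00000000
P = K * exp(-rT) * N(-d2) - S_0 * exp(-qT) * N(-d1)
N(-d1) = 0.24367411; N(-d2) = 0.33195084
P = 46.1800 * 0.95791139 * 0.33195084 - 51.2300 * 1.00000000 * 0.24367411 = 2.2009

Answer: Price = 2.2009


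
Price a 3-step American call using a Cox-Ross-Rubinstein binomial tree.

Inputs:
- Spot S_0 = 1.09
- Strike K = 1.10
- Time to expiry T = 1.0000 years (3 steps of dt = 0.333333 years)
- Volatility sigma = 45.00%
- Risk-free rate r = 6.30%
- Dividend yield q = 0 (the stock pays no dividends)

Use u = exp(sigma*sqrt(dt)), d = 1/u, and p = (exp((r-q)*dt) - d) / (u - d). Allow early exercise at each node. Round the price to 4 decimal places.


dt = T/N = 0.333333
u = exp(sigma*sqrt(dt)) = 1.296681; d = 1/u = 0.771200
p = (exp((r-q)*dt) - d) / (u - d) = 0.475797
Discount per step: exp(-r*dt) = 0.979219
Stock lattice S(k, i) with i counting down-moves:
  k=0: S(0,0) = 1.0900
  k=1: S(1,0) = 1.4134; S(1,1) = 0.8406
  k=2: S(2,0) = 1.8327; S(2,1) = 1.0900; S(2,2) = 0.6483
  k=3: S(3,0) = 2.3764; S(3,1) = 1.4134; S(3,2) = 0.8406; S(3,3) = 0.5000
Terminal payoffs V(N, i) = max(S_T - K, 0):
  V(3,0) = 1.276433; V(3,1) = 0.313382; V(3,2) = 0.000000; V(3,3) = 0.000000
Backward induction: V(k, i) = exp(-r*dt) * [p * V(k+1, i) + (1-p) * V(k+1, i+1)]; then take max(V_cont, immediate exercise) for American.
  V(2,0) = exp(-r*dt) * [p*1.276433 + (1-p)*0.313382] = 0.755564; exercise = 0.732705; V(2,0) = max -> 0.755564
  V(2,1) = exp(-r*dt) * [p*0.313382 + (1-p)*0.000000] = 0.146008; exercise = 0.000000; V(2,1) = max -> 0.146008
  V(2,2) = exp(-r*dt) * [p*0.000000 + (1-p)*0.000000] = 0.000000; exercise = 0.000000; V(2,2) = max -> 0.000000
  V(1,0) = exp(-r*dt) * [p*0.755564 + (1-p)*0.146008] = 0.426971; exercise = 0.313382; V(1,0) = max -> 0.426971
  V(1,1) = exp(-r*dt) * [p*0.146008 + (1-p)*0.000000] = 0.068026; exercise = 0.000000; V(1,1) = max -> 0.068026
  V(0,0) = exp(-r*dt) * [p*0.426971 + (1-p)*0.068026] = 0.233849; exercise = 0.000000; V(0,0) = max -> 0.233849

Answer: Price = V(0,0) = 0.2338


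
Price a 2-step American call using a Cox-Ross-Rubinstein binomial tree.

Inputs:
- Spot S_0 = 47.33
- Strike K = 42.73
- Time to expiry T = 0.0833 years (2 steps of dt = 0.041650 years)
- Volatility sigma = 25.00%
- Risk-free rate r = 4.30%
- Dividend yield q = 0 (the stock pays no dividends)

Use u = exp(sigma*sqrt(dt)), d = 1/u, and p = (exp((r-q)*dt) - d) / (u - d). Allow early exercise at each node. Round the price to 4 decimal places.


dt = T/N = 0.041650
u = exp(sigma*sqrt(dt)) = 1.052345; d = 1/u = 0.950259
p = (exp((r-q)*dt) - d) / (u - d) = 0.504807
Discount per step: exp(-r*dt) = 0.998211
Stock lattice S(k, i) with i counting down-moves:
  k=0: S(0,0) = 47.3300
  k=1: S(1,0) = 49.8075; S(1,1) = 44.9758
  k=2: S(2,0) = 52.4146; S(2,1) = 47.3300; S(2,2) = 42.7386
Terminal payoffs V(N, i) = max(S_T - K, 0):
  V(2,0) = 9.684643; V(2,1) = 4.600000; V(2,2) = 0.008608
Backward induction: V(k, i) = exp(-r*dt) * [p * V(k+1, i) + (1-p) * V(k+1, i+1)]; then take max(V_cont, immediate exercise) for American.
  V(1,0) = exp(-r*dt) * [p*9.684643 + (1-p)*4.600000] = 7.153939; exercise = 7.077480; V(1,0) = max -> 7.153939
  V(1,1) = exp(-r*dt) * [p*4.600000 + (1-p)*0.008608] = 2.322211; exercise = 2.245753; V(1,1) = max -> 2.322211
  V(0,0) = exp(-r*dt) * [p*7.153939 + (1-p)*2.322211] = 4.752781; exercise = 4.600000; V(0,0) = max -> 4.752781

Answer: Price = V(0,0) = 4.7528
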